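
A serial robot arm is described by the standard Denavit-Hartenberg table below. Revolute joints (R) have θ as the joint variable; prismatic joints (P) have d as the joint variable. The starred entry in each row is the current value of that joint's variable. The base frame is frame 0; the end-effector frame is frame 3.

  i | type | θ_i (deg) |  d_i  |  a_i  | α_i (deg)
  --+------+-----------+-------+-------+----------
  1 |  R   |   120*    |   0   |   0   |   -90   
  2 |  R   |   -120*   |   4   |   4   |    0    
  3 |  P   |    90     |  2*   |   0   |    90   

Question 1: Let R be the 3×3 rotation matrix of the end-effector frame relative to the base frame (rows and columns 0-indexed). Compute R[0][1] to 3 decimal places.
-0.866

End-effector y-axis (col 1 of R) = (-0.8660,-0.5000,0.0000)
R[0][1] = -0.8660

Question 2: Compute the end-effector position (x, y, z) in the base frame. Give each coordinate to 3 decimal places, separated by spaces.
-4.196 -4.732 3.464

after link 1: o_1 = (0.0000, 0.0000, 0.0000)
after link 2: o_2 = (-2.4641, -3.7321, 3.4641)
after link 3: o_3 = (-4.1962, -4.7321, 3.4641)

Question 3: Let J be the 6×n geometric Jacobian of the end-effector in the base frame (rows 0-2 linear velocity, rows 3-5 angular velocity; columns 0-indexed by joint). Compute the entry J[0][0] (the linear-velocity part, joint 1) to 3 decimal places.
4.732

axis z_0 = ẑ; lever o_n−o_0 = (-4.1962,-4.7321,3.4641)
cross product → J_v[:, 0] = (4.7321,-4.1962,0.0000)
J_ω[:, 0] = z_0
entry J[0][0] = 4.7321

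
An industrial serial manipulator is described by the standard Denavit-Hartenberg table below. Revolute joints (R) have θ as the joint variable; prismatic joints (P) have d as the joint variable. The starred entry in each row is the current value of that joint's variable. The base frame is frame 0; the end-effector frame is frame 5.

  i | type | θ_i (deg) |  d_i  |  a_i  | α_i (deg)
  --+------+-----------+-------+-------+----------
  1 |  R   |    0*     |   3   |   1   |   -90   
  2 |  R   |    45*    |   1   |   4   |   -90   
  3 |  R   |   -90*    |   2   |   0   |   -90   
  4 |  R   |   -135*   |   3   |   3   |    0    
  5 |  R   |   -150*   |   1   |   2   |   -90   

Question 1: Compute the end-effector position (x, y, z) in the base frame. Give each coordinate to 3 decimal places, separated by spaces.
after link 1: o_1 = (1.0000, 0.0000, 3.0000)
after link 2: o_2 = (3.8284, 1.0000, 0.1716)
after link 3: o_3 = (2.4142, 1.0000, -1.2426)
after link 4: o_4 = (3.0355, -1.1213, -4.8640)
after link 5: o_5 = (5.1087, -0.6037, -4.2050)

5.109 -0.604 -4.205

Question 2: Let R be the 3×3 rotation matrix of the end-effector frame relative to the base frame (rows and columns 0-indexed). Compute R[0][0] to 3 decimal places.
End-effector x-axis (col 0 of R) = (0.6830,0.2588,0.6830)
R[0][0] = 0.6830

0.683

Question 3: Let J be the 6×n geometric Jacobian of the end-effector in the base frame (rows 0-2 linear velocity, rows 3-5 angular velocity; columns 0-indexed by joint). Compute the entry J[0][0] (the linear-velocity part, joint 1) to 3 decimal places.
axis z_0 = ẑ; lever o_n−o_0 = (5.1087,-0.6037,-4.2050)
cross product → J_v[:, 0] = (0.6037,5.1087,-0.0000)
J_ω[:, 0] = z_0
entry J[0][0] = 0.6037

0.604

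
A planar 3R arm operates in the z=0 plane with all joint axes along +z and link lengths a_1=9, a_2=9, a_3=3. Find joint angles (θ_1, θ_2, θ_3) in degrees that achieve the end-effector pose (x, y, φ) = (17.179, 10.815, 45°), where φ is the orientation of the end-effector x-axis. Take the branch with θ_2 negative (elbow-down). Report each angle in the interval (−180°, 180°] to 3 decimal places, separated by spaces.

44.994 -29.988 29.993

wrist centre = target − a_3·(cos φ, sin φ) = (15.0577, 8.6937)
cos θ_2 = (302.3138−9²−9²)/(2·9·9) = 0.8661; θ_2 = -29.9875° (elbow-down)
β = atan2(8.6937,15.0577) = 30.0004°; ψ = atan2(-4.4983,16.7952) = -14.9938°
θ_1 = β − ψ = 44.9941°
θ_3 = φ − θ_1 − θ_2 = 29.9934° (wrapped to (-180°,180°])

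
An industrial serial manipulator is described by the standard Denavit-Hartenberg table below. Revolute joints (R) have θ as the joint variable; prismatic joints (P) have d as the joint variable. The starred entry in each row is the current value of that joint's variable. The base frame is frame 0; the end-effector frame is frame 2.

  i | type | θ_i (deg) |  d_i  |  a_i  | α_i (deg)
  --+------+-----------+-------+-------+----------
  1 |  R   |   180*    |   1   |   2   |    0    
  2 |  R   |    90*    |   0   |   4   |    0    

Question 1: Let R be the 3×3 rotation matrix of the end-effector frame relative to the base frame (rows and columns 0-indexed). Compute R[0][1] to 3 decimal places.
End-effector y-axis (col 1 of R) = (1.0000,-0.0000,0.0000)
R[0][1] = 1.0000

1.000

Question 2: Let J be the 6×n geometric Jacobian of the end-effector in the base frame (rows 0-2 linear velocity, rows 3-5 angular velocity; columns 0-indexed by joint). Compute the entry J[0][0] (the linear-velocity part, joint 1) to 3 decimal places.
4.000

axis z_0 = ẑ; lever o_n−o_0 = (-2.0000,-4.0000,1.0000)
cross product → J_v[:, 0] = (4.0000,-2.0000,0.0000)
J_ω[:, 0] = z_0
entry J[0][0] = 4.0000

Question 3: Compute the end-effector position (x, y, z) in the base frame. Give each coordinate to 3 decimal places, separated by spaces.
after link 1: o_1 = (-2.0000, 0.0000, 1.0000)
after link 2: o_2 = (-2.0000, -4.0000, 1.0000)

-2.000 -4.000 1.000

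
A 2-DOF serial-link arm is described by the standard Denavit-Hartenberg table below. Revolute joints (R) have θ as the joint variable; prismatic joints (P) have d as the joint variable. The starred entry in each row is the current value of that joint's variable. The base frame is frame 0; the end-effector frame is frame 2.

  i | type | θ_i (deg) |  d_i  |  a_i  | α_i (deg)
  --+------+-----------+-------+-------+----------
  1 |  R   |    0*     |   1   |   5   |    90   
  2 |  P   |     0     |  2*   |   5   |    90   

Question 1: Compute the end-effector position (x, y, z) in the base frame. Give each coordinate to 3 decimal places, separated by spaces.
10.000 -2.000 1.000

after link 1: o_1 = (5.0000, 0.0000, 1.0000)
after link 2: o_2 = (10.0000, -2.0000, 1.0000)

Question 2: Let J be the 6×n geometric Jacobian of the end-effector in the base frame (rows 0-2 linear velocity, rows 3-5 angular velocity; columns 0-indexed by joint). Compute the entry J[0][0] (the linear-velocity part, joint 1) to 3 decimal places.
2.000

axis z_0 = ẑ; lever o_n−o_0 = (10.0000,-2.0000,1.0000)
cross product → J_v[:, 0] = (2.0000,10.0000,-0.0000)
J_ω[:, 0] = z_0
entry J[0][0] = 2.0000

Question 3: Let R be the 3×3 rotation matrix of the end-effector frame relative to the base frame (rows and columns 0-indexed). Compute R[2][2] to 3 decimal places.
-1.000

End-effector z-axis (col 2 of R) = (0.0000,-0.0000,-1.0000)
R[2][2] = -1.0000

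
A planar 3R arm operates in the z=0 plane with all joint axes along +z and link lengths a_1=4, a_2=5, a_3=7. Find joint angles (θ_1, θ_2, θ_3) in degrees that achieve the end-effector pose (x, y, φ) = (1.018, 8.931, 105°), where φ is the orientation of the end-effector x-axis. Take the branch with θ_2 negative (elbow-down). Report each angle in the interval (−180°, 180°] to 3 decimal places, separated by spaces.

wrist centre = target − a_3·(cos φ, sin φ) = (2.8297, 2.1695)
cos θ_2 = (12.7142−4²−5²)/(2·4·5) = -0.7071; θ_2 = -135.0031° (elbow-down)
β = atan2(2.1695,2.8297) = 37.4769°; ψ = atan2(-3.5353,0.4643) = -82.5185°
θ_1 = β − ψ = 119.9954°
θ_3 = φ − θ_1 − θ_2 = 120.0077° (wrapped to (-180°,180°])

119.995 -135.003 120.008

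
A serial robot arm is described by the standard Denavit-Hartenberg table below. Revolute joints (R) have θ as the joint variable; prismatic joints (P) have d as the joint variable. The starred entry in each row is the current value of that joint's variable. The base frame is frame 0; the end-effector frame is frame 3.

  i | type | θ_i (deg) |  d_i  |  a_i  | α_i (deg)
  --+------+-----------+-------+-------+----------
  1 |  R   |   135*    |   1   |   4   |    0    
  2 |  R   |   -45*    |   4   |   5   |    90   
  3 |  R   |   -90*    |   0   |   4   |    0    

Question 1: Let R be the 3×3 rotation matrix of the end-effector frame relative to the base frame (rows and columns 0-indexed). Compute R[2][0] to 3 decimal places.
-1.000

End-effector x-axis (col 0 of R) = (0.0000,0.0000,-1.0000)
R[2][0] = -1.0000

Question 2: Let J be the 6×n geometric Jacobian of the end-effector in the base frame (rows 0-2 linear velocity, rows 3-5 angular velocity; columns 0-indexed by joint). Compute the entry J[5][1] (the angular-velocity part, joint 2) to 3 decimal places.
axis z_1 = (0.0000,0.0000,1.0000); lever o_n−o_1 = (0.0000,5.0000,0.0000)
cross product → J_v[:, 1] = (-5.0000,0.0000,0.0000)
J_ω[:, 1] = z_1
entry J[5][1] = 1.0000

1.000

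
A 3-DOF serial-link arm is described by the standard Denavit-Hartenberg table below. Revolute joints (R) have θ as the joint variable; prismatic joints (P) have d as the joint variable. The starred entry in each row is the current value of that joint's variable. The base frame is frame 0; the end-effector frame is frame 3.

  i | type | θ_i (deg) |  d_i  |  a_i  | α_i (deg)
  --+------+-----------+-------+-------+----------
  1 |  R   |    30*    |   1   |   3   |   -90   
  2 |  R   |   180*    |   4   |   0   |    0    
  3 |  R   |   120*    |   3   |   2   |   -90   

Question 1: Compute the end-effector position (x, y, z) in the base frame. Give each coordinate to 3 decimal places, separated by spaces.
-0.036 8.062 2.732

after link 1: o_1 = (2.5981, 1.5000, 1.0000)
after link 2: o_2 = (0.5981, 4.9641, 1.0000)
after link 3: o_3 = (-0.0359, 8.0622, 2.7321)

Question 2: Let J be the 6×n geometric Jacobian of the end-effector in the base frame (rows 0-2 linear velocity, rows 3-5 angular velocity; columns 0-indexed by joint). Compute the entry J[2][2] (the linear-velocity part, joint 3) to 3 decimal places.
-1.000

axis z_2 = (-0.5000,0.8660,0.0000); lever o_n−o_2 = (-0.6340,3.0981,1.7321)
cross product → J_v[:, 2] = (1.5000,0.8660,-1.0000)
J_ω[:, 2] = z_2
entry J[2][2] = -1.0000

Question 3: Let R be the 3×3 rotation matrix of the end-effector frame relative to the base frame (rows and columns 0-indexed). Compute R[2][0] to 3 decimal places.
0.866

End-effector x-axis (col 0 of R) = (0.4330,0.2500,0.8660)
R[2][0] = 0.8660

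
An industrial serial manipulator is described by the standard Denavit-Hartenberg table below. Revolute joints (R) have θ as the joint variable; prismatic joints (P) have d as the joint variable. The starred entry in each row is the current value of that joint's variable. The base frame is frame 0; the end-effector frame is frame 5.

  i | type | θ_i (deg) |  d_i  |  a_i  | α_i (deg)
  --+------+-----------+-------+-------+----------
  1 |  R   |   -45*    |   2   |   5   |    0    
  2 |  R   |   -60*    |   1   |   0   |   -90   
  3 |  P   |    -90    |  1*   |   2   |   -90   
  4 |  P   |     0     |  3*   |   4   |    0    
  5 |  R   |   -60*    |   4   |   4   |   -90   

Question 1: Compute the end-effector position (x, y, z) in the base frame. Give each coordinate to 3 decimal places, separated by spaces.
6.036 -11.452 11.000

after link 1: o_1 = (3.5355, -3.5355, 2.0000)
after link 2: o_2 = (3.5355, -3.5355, 3.0000)
after link 3: o_3 = (4.5015, -3.7944, 5.0000)
after link 4: o_4 = (3.7250, -6.6921, 9.0000)
after link 5: o_5 = (6.0358, -11.4524, 11.0000)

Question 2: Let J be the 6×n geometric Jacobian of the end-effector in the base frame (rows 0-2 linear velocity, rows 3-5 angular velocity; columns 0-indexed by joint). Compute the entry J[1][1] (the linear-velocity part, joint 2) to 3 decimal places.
2.500

axis z_1 = (0.0000,0.0000,1.0000); lever o_n−o_1 = (2.5003,-7.9169,9.0000)
cross product → J_v[:, 1] = (7.9169,2.5003,-0.0000)
J_ω[:, 1] = z_1
entry J[1][1] = 2.5003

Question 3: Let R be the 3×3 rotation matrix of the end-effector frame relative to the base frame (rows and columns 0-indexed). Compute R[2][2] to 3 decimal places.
0.866

End-effector z-axis (col 2 of R) = (-0.4830,0.1294,0.8660)
R[2][2] = 0.8660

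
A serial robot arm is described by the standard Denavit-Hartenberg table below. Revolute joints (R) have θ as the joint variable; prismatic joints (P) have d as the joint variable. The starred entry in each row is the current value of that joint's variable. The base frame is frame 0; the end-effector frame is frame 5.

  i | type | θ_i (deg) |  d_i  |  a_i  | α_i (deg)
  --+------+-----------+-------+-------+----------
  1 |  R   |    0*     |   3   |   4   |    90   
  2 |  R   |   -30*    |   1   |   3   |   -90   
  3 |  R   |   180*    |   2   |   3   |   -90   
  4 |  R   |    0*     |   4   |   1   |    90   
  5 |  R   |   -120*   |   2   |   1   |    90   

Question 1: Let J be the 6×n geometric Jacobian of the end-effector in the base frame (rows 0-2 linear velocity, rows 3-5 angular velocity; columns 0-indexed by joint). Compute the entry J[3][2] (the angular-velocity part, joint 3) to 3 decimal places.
axis z_2 = (0.5000,-0.0000,0.8660); lever o_n−o_2 = (-1.0311,-3.1340,5.2141)
cross product → J_v[:, 2] = (2.7141,-3.5000,-1.5670)
J_ω[:, 2] = z_2
entry J[3][2] = 0.5000

0.500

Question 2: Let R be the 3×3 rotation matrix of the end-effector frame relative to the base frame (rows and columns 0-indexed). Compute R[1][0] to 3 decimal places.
0.866

End-effector x-axis (col 0 of R) = (0.4330,0.8660,-0.2500)
R[1][0] = 0.8660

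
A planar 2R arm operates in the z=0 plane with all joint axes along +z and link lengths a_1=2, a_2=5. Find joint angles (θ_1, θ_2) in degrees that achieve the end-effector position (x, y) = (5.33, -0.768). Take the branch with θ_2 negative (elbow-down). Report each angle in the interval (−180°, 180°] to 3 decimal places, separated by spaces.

cos θ_2 = (28.9987−2²−5²)/(2·2·5) = -0.0001; θ_2 = -90.0037° (elbow-down)
β = atan2(-0.7680,5.3300) = -8.1993°; ψ = atan2(-5.0000,1.9997) = -68.2017°
θ_1 = β − ψ = 60.0024°

60.002 -90.004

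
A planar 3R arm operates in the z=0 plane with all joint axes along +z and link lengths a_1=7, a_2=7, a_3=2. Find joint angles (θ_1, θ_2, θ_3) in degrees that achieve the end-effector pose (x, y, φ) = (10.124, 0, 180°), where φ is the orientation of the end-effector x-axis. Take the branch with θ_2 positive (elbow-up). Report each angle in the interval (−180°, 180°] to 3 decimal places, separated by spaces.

wrist centre = target − a_3·(cos φ, sin φ) = (12.1240, -0.0000)
cos θ_2 = (146.9914−7²−7²)/(2·7·7) = 0.4999; θ_2 = 60.0058° (elbow-up)
β = atan2(-0.0000,12.1240) = -0.0000°; ψ = atan2(6.0625,10.4994) = 30.0029°
θ_1 = β − ψ = -30.0029°
θ_3 = φ − θ_1 − θ_2 = 149.9971° (wrapped to (-180°,180°])

-30.003 60.006 149.997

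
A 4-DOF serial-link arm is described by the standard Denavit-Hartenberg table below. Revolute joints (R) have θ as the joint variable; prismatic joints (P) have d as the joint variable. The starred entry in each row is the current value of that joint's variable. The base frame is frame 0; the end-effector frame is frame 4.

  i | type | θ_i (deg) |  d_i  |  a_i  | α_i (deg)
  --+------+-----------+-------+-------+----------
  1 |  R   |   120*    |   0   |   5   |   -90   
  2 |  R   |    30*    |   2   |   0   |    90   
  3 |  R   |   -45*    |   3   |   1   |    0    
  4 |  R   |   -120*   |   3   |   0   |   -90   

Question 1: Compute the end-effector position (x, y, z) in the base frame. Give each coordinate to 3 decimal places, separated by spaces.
-5.426 6.812 4.843

after link 1: o_1 = (-2.5000, 4.3301, 0.0000)
after link 2: o_2 = (-4.2321, 3.3301, 0.0000)
after link 3: o_3 = (-4.6759, 5.5130, 2.2445)
after link 4: o_4 = (-5.4259, 6.8121, 4.8426)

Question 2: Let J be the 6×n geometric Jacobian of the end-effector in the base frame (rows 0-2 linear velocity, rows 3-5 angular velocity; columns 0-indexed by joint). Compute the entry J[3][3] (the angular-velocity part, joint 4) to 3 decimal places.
axis z_3 = (-0.2500,0.4330,0.8660); lever o_n−o_3 = (-0.7500,1.2990,2.5981)
cross product → J_v[:, 3] = (0.0000,0.0000,-0.0000)
J_ω[:, 3] = z_3
entry J[3][3] = -0.2500

-0.250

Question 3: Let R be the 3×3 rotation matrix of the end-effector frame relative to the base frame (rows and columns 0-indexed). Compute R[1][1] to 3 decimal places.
End-effector y-axis (col 1 of R) = (0.2500,-0.4330,-0.8660)
R[1][1] = -0.4330

-0.433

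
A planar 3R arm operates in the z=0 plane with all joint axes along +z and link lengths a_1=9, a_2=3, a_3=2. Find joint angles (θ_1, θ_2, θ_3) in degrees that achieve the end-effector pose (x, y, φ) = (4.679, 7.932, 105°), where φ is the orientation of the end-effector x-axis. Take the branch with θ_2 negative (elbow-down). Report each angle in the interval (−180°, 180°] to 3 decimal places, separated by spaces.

wrist centre = target − a_3·(cos φ, sin φ) = (5.1966, 6.0001)
cos θ_2 = (63.0068−9²−3²)/(2·9·3) = -0.4999; θ_2 = -119.9916° (elbow-down)
β = atan2(6.0001,5.1966) = 49.1047°; ψ = atan2(-2.5983,7.5004) = -19.1072°
θ_1 = β − ψ = 68.2119°
θ_3 = φ − θ_1 − θ_2 = 156.7798° (wrapped to (-180°,180°])

68.212 -119.992 156.780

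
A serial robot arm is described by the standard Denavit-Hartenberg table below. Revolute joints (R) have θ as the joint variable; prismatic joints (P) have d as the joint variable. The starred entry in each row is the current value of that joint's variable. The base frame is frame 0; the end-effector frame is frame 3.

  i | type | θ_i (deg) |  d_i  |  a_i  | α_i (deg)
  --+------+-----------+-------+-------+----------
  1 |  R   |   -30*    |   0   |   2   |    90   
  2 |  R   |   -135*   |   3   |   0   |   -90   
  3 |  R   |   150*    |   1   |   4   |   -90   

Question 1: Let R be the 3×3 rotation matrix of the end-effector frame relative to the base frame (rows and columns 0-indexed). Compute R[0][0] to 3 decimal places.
0.780

End-effector x-axis (col 0 of R) = (0.7803,0.1268,0.6124)
R[0][0] = 0.7803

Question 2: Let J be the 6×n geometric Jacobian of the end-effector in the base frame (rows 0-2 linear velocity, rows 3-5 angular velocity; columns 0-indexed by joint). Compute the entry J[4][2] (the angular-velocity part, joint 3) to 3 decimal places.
axis z_2 = (0.6124,-0.3536,-0.7071); lever o_n−o_2 = (3.7337,0.1538,1.7424)
cross product → J_v[:, 2] = (-0.5073,-3.7071,1.4142)
J_ω[:, 2] = z_2
entry J[4][2] = -0.3536

-0.354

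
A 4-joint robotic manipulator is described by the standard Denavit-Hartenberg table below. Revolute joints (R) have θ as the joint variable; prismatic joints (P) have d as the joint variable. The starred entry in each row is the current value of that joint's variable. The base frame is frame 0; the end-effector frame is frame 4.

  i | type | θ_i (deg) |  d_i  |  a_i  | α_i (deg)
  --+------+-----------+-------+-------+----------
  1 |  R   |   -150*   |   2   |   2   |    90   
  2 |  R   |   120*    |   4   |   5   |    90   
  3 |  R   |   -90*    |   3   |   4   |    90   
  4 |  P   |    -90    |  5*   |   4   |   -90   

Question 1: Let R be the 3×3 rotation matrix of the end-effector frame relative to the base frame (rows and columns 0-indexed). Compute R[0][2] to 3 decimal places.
0.500

End-effector z-axis (col 2 of R) = (0.5000,-0.8660,-0.0000)
R[0][2] = 0.5000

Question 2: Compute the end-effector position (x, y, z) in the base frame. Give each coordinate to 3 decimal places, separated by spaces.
-0.982 -0.567 1.500

after link 1: o_1 = (-1.7321, -1.0000, 2.0000)
after link 2: o_2 = (-1.5670, 3.7141, 6.3301)
after link 3: o_3 = (-1.8170, -1.0490, 7.8301)
after link 4: o_4 = (-0.9821, -0.5670, 1.5000)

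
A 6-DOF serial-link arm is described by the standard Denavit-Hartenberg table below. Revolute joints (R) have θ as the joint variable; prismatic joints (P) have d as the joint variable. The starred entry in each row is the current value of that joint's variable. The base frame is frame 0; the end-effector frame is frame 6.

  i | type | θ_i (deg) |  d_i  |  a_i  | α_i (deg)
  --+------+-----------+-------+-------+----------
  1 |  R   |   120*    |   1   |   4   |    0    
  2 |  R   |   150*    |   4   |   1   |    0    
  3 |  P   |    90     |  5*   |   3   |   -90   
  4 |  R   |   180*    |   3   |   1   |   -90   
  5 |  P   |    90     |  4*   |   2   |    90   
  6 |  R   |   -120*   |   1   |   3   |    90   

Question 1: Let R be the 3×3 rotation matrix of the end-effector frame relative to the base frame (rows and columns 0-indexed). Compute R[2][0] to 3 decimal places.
End-effector x-axis (col 0 of R) = (0.0000,0.5000,-0.8660)
R[2][0] = -0.8660

-0.866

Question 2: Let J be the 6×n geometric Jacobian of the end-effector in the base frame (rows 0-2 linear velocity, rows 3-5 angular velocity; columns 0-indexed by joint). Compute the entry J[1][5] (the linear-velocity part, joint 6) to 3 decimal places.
axis z_5 = (-1.0000,0.0000,-0.0000); lever o_n−o_5 = (-1.0000,1.5000,-2.5981)
cross product → J_v[:, 5] = (-0.0000,-2.5981,-1.5000)
J_ω[:, 5] = z_5
entry J[1][5] = -2.5981

-2.598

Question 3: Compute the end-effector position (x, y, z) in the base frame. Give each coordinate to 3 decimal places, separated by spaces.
after link 1: o_1 = (-2.0000, 3.4641, 1.0000)
after link 2: o_2 = (-2.0000, 2.4641, 5.0000)
after link 3: o_3 = (1.0000, 2.4641, 10.0000)
after link 4: o_4 = (0.0000, 5.4641, 10.0000)
after link 5: o_5 = (0.0000, 3.4641, 14.0000)
after link 6: o_6 = (-1.0000, 4.9641, 11.4019)

-1.000 4.964 11.402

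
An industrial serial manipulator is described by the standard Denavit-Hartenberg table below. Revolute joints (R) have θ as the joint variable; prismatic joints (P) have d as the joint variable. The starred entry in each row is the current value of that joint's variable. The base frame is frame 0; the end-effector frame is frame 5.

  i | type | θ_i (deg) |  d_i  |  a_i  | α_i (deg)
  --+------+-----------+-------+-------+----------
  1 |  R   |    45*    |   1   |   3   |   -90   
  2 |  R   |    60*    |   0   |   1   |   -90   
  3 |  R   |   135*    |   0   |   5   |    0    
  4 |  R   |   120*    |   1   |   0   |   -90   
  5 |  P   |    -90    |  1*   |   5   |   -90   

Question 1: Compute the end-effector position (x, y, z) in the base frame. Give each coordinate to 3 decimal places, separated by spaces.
after link 1: o_1 = (2.1213, 2.1213, 1.0000)
after link 2: o_2 = (2.4749, 2.4749, 0.1340)
after link 3: o_3 = (3.7249, -1.2751, 3.1958)
after link 4: o_4 = (3.1125, -1.8875, 2.6958)
after link 5: o_5 = (0.2091, -4.4248, -0.6407)

0.209 -4.425 -0.641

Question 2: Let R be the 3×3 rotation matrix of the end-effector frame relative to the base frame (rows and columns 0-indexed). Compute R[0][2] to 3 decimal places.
-0.775

End-effector z-axis (col 2 of R) = (-0.7745,0.5915,0.2241)
R[0][2] = -0.7745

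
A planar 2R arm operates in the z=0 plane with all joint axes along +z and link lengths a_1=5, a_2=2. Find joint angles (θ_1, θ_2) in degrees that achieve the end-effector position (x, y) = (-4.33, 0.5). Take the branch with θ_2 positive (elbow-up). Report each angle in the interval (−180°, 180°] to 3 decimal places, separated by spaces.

150.000 120.004

cos θ_2 = (18.9989−5²−2²)/(2·5·2) = -0.5001; θ_2 = 120.0036° (elbow-up)
β = atan2(0.5000,-4.3300) = 173.4130°; ψ = atan2(1.7320,3.9999) = 23.4130°
θ_1 = β − ψ = 150.0000°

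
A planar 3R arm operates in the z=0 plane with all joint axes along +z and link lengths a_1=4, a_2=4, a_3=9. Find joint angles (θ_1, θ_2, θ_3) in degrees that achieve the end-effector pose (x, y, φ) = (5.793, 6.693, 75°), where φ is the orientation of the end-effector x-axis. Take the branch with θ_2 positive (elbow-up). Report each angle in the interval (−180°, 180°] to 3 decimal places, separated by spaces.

wrist centre = target − a_3·(cos φ, sin φ) = (3.4636, -2.0003)
cos θ_2 = (15.9981−4²−4²)/(2·4·4) = -0.5001; θ_2 = 120.0040° (elbow-up)
β = atan2(-2.0003,3.4636) = -30.0075°; ψ = atan2(3.4640,1.9998) = 60.0020°
θ_1 = β − ψ = -90.0095°
θ_3 = φ − θ_1 − θ_2 = 45.0055° (wrapped to (-180°,180°])

-90.010 120.004 45.005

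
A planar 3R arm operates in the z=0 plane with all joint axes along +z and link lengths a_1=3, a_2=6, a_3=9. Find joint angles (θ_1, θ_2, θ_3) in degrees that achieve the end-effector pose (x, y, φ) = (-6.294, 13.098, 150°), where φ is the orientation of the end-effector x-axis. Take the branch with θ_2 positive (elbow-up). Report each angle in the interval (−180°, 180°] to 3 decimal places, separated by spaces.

59.997 30.002 60.001

wrist centre = target − a_3·(cos φ, sin φ) = (1.5002, 8.5980)
cos θ_2 = (76.1763−3²−6²)/(2·3·6) = 0.8660; θ_2 = 30.0020° (elbow-up)
β = atan2(8.5980,1.5002) = 80.1023°; ψ = atan2(3.0002,8.1960) = 20.1053°
θ_1 = β − ψ = 59.9971°
θ_3 = φ − θ_1 − θ_2 = 60.0009° (wrapped to (-180°,180°])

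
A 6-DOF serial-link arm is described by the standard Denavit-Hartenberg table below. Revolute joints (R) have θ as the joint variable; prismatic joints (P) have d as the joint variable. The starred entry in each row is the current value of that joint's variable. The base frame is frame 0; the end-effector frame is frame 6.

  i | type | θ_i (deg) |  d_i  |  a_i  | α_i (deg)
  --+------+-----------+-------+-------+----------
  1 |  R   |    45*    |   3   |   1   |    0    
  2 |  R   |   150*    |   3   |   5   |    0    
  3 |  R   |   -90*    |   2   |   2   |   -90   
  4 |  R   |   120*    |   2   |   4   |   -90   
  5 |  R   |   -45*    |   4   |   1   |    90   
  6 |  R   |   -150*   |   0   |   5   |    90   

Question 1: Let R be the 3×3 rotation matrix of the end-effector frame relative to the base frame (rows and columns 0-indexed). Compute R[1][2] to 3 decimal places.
-0.462

End-effector z-axis (col 2 of R) = (0.4899,-0.4622,0.7392)
R[1][2] = -0.4622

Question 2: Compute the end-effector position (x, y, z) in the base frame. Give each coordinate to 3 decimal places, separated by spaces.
-3.748 -0.613 7.325

after link 1: o_1 = (0.7071, 0.7071, 3.0000)
after link 2: o_2 = (-4.1225, -0.5870, 6.0000)
after link 3: o_3 = (-4.6402, 1.3449, 8.0000)
after link 4: o_4 = (-6.0544, -1.1046, 4.5359)
after link 5: o_5 = (-5.7493, -4.9752, 5.9235)
after link 6: o_6 = (-3.7484, -0.6127, 7.3252)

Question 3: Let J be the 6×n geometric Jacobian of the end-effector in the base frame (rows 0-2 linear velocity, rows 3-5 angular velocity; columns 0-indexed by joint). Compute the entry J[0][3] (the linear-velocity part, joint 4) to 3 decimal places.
axis z_3 = (-0.9659,-0.2588,0.0000); lever o_n−o_3 = (0.8918,-1.9575,-0.6748)
cross product → J_v[:, 3] = (0.1747,-0.6518,2.1217)
J_ω[:, 3] = z_3
entry J[0][3] = 0.1747

0.175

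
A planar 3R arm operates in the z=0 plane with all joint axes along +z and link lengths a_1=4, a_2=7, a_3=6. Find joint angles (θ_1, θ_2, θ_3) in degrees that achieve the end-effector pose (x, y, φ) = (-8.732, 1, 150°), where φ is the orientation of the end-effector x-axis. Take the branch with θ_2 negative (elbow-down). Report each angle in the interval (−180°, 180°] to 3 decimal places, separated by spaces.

-29.999 -150.001 -30.001

wrist centre = target − a_3·(cos φ, sin φ) = (-3.5358, -2.0000)
cos θ_2 = (16.5022−4²−7²)/(2·4·7) = -0.8660; θ_2 = -150.0007° (elbow-down)
β = atan2(-2.0000,-3.5358) = -150.5060°; ψ = atan2(-3.4999,-2.0622) = -120.5074°
θ_1 = β − ψ = -29.9985°
θ_3 = φ − θ_1 − θ_2 = -30.0007° (wrapped to (-180°,180°])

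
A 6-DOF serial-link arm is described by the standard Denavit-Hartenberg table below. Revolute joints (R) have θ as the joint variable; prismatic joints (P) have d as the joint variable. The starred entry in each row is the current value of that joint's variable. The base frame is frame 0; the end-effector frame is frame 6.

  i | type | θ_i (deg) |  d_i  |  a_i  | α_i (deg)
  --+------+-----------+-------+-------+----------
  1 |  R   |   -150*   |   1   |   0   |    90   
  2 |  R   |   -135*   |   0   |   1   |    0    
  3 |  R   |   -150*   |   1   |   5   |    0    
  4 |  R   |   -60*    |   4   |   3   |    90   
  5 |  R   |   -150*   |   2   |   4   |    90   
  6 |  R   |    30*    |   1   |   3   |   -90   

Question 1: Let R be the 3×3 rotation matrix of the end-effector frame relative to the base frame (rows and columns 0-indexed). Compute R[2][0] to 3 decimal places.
-0.677

End-effector x-axis (col 0 of R) = (0.7318,-0.0775,-0.6771)
R[2][0] = -0.6771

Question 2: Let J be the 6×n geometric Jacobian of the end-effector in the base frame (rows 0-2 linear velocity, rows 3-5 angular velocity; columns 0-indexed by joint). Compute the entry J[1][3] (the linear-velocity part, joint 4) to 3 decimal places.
axis z_3 = (-0.5000,0.8660,0.0000); lever o_n−o_3 = (1.1207,2.4564,-4.2126)
cross product → J_v[:, 3] = (-3.6482,-2.1063,-2.1987)
J_ω[:, 3] = z_3
entry J[1][3] = -2.1063

-2.106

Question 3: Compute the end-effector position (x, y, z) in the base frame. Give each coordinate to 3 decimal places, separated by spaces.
0.112 3.029 0.910

after link 1: o_1 = (0.0000, 0.0000, 1.0000)
after link 2: o_2 = (0.6124, 0.3536, 0.2929)
after link 3: o_3 = (-1.0083, 0.5725, 5.1225)
after link 4: o_4 = (-5.5179, 2.5877, 5.8990)
after link 5: o_5 = (-2.0684, 2.2699, 3.0706)
after link 6: o_6 = (0.1123, 3.0289, 0.9099)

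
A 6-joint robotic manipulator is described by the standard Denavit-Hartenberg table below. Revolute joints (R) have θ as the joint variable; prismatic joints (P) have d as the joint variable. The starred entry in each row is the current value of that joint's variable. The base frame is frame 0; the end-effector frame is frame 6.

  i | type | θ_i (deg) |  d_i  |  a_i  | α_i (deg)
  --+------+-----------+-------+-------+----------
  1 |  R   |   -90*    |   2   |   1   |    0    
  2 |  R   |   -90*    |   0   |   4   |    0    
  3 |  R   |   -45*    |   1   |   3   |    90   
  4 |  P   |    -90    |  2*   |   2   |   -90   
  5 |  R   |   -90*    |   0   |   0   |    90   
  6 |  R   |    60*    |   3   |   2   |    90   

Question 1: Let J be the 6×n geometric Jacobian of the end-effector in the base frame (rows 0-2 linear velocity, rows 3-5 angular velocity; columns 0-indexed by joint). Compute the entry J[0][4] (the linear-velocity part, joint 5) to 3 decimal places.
2.121

axis z_4 = (-0.7071,0.7071,0.0000); lever o_n−o_4 = (-0.5176,1.9319,3.0000)
cross product → J_v[:, 4] = (2.1213,2.1213,-1.0000)
J_ω[:, 4] = z_4
entry J[0][4] = 2.1213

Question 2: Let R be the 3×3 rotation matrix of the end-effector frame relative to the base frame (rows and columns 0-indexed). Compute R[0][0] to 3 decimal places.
End-effector x-axis (col 0 of R) = (-0.2588,0.9659,-0.0000)
R[0][0] = -0.2588

-0.259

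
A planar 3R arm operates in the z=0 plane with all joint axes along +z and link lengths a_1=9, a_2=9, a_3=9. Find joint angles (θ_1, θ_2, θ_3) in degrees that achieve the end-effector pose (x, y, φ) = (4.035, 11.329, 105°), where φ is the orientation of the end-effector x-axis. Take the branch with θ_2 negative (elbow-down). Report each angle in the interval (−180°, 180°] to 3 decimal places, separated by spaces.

wrist centre = target − a_3·(cos φ, sin φ) = (6.3644, 2.6357)
cos θ_2 = (47.4520−9²−9²)/(2·9·9) = -0.7071; θ_2 = -134.9984° (elbow-down)
β = atan2(2.6357,6.3644) = 22.4958°; ψ = atan2(-6.3641,2.6362) = -67.4992°
θ_1 = β − ψ = 89.9950°
θ_3 = φ − θ_1 − θ_2 = 150.0033° (wrapped to (-180°,180°])

89.995 -134.998 150.003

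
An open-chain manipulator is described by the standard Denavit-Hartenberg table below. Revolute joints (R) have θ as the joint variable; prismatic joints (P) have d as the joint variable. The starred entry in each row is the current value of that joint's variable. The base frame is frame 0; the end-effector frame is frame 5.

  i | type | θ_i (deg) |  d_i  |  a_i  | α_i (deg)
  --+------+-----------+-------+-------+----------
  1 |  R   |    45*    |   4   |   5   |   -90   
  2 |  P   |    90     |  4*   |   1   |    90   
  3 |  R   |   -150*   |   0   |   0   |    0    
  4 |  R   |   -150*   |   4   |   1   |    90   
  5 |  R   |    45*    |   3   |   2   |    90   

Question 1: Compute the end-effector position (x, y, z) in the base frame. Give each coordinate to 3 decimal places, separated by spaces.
4.118 10.610 -0.805

after link 1: o_1 = (3.5355, 3.5355, 4.0000)
after link 2: o_2 = (0.7071, 6.3640, 3.0000)
after link 3: o_3 = (0.7071, 6.3640, 3.0000)
after link 4: o_4 = (2.9232, 9.8048, 2.5000)
after link 5: o_5 = (4.1178, 10.6101, -0.8052)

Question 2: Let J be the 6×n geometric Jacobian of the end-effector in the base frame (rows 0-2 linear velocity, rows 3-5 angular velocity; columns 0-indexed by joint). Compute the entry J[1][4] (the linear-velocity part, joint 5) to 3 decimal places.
axis z_4 = (0.3536,-0.3536,-0.8660); lever o_n−o_4 = (1.1946,0.8054,-3.3052)
cross product → J_v[:, 4] = (1.8660,0.1340,0.7071)
J_ω[:, 4] = z_4
entry J[1][4] = 0.1340

0.134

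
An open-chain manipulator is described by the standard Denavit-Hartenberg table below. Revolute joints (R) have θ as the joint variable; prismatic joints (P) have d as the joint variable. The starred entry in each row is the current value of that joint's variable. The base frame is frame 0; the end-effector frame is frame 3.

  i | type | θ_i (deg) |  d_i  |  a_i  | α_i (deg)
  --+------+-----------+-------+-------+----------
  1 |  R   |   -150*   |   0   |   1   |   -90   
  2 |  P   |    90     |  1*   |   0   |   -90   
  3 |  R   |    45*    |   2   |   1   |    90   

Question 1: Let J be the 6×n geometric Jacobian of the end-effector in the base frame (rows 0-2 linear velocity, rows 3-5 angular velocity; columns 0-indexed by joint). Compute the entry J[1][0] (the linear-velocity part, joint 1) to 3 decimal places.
axis z_0 = ẑ; lever o_n−o_0 = (1.0125,0.2463,-0.7071)
cross product → J_v[:, 0] = (-0.2463,1.0125,0.0000)
J_ω[:, 0] = z_0
entry J[1][0] = 1.0125

1.012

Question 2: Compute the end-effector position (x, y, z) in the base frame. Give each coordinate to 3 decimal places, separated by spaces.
1.012 0.246 -0.707

after link 1: o_1 = (-0.8660, -0.5000, 0.0000)
after link 2: o_2 = (-0.3660, -1.3660, 0.0000)
after link 3: o_3 = (1.0125, 0.2463, -0.7071)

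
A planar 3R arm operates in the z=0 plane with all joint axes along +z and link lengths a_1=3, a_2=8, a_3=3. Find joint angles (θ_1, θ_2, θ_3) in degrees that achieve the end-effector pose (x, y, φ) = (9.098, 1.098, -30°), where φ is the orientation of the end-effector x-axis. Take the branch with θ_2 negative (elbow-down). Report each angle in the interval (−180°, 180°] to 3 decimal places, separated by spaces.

120.002 -120.002 -30.000

wrist centre = target − a_3·(cos φ, sin φ) = (6.4999, 2.5980)
cos θ_2 = (48.9986−3²−8²)/(2·3·8) = -0.5000; θ_2 = -120.0019° (elbow-down)
β = atan2(2.5980,6.4999) = 21.7864°; ψ = atan2(-6.9281,-1.0002) = -98.2152°
θ_1 = β − ψ = 120.0017°
θ_3 = φ − θ_1 − θ_2 = -29.9998° (wrapped to (-180°,180°])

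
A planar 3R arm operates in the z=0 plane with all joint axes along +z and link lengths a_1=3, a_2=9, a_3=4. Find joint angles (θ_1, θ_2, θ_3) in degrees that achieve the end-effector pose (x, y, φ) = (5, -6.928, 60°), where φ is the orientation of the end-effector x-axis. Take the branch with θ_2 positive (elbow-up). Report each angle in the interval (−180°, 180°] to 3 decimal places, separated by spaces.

wrist centre = target − a_3·(cos φ, sin φ) = (3.0000, -10.3921)
cos θ_2 = (116.9958−3²−9²)/(2·3·9) = 0.4999; θ_2 = 60.0052° (elbow-up)
β = atan2(-10.3921,3.0000) = -73.8976°; ψ = atan2(7.7946,7.4993) = 46.1063°
θ_1 = β − ψ = -120.0039°
θ_3 = φ − θ_1 − θ_2 = 119.9987° (wrapped to (-180°,180°])

-120.004 60.005 119.999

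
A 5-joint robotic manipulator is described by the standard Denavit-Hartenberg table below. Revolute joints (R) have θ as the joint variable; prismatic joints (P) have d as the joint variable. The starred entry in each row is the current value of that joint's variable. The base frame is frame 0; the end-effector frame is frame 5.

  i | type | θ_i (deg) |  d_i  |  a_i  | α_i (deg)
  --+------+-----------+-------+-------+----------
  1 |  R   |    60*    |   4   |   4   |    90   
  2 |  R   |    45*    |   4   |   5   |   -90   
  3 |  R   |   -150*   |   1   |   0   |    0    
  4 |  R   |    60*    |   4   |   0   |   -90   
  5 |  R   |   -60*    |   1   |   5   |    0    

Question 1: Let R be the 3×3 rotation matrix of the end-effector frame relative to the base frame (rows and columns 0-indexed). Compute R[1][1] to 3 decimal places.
-0.127

End-effector y-axis (col 1 of R) = (0.9268,-0.1268,-0.3536)
R[1][1] = -0.1268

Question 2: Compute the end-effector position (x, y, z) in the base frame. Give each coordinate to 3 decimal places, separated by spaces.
6.452 -1.825 14.840

after link 1: o_1 = (2.0000, 3.4641, 4.0000)
after link 2: o_2 = (7.2319, 4.5260, 7.5355)
after link 3: o_3 = (6.8783, 3.9136, 8.2426)
after link 4: o_4 = (5.4641, 1.4641, 11.0711)
after link 5: o_5 = (6.4518, -1.8252, 14.8400)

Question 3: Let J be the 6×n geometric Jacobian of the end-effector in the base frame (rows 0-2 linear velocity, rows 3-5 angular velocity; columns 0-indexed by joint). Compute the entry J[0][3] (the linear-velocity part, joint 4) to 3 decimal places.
axis z_3 = (-0.3536,-0.6124,0.7071); lever o_n−o_3 = (-0.4265,-5.7388,6.5974)
cross product → J_v[:, 3] = (0.0179,2.0309,1.7678)
J_ω[:, 3] = z_3
entry J[0][3] = 0.0179

0.018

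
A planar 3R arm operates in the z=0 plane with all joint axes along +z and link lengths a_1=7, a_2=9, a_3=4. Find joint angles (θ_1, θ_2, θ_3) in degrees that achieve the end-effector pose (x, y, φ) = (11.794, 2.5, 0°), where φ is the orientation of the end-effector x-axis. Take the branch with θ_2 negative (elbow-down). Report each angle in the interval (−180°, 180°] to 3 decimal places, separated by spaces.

wrist centre = target − a_3·(cos φ, sin φ) = (7.7940, 2.5000)
cos θ_2 = (66.9964−7²−9²)/(2·7·9) = -0.5000; θ_2 = -120.0019° (elbow-down)
β = atan2(2.5000,7.7940) = 17.7841°; ψ = atan2(-7.7941,2.4997) = -72.2177°
θ_1 = β − ψ = 90.0019°
θ_3 = φ − θ_1 − θ_2 = 30.0000° (wrapped to (-180°,180°])

90.002 -120.002 30.000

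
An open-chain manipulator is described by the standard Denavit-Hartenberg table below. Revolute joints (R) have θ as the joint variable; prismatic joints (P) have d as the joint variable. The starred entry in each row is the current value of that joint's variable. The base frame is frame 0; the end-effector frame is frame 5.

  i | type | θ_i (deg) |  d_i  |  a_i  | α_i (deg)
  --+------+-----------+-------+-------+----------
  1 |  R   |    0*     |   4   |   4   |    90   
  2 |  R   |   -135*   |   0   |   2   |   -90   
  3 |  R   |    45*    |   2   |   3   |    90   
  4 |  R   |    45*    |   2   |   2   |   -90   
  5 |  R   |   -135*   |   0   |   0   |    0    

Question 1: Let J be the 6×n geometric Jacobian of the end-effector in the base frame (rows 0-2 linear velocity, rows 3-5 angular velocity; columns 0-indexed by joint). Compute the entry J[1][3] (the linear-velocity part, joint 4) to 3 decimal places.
axis z_3 = (-0.5000,-0.7071,-0.5000); lever o_n−o_3 = (-0.7071,-0.4142,-2.7071)
cross product → J_v[:, 3] = (1.7071,-1.0000,-0.2929)
J_ω[:, 3] = z_3
entry J[1][3] = -1.0000

-1.000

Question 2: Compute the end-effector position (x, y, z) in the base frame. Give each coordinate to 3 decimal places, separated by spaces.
after link 1: o_1 = (4.0000, 0.0000, 4.0000)
after link 2: o_2 = (2.5858, -0.0000, 2.5858)
after link 3: o_3 = (2.5000, 2.1213, -0.3284)
after link 4: o_4 = (1.7929, 1.7071, -3.0355)
after link 5: o_5 = (1.7929, 1.7071, -3.0355)

1.793 1.707 -3.036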